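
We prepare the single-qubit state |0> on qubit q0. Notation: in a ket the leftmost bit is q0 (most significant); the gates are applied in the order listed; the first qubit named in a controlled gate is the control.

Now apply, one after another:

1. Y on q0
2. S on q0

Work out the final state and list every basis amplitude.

The resulting statevector has amplitude 0 on |0>, -1 on |1>.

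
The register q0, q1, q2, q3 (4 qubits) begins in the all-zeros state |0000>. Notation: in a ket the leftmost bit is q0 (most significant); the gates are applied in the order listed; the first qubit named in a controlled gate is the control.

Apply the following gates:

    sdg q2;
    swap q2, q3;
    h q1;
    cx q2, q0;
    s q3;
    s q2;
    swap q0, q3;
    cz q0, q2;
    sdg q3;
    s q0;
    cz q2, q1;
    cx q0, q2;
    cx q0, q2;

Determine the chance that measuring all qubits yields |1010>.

Outcome |1010> occurs with probability 0. Key observation: the block from step 12 through step 13 cancels to the identity and can be dropped.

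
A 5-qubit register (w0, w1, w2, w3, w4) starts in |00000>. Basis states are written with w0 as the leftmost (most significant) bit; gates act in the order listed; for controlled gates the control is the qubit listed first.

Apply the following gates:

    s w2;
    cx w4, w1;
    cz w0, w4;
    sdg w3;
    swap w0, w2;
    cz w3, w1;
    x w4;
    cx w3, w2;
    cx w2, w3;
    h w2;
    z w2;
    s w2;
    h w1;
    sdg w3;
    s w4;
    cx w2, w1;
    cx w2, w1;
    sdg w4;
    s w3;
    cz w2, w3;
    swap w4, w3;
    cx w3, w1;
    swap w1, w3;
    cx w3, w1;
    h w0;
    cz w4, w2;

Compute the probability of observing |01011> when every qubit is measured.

A full measurement returns |01011> with probability 0.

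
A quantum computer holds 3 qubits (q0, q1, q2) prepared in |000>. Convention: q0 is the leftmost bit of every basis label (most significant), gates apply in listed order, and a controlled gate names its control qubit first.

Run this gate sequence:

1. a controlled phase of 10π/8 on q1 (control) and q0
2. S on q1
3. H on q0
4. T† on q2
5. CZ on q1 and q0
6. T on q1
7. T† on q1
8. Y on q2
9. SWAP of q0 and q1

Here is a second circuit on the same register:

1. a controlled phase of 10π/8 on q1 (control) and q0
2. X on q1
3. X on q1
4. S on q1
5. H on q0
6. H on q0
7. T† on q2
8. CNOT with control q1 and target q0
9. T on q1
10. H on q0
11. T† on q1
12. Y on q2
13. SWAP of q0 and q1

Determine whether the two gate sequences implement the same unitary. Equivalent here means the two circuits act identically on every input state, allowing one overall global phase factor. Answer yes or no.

Yes, they are equivalent — the unitaries differ by at most a global phase.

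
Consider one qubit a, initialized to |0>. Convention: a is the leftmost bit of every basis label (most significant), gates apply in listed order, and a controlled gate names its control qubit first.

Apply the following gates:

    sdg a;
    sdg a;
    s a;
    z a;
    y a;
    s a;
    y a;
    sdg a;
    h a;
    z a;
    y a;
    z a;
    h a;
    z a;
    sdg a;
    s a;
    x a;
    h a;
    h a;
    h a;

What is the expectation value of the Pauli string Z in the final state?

The observable Z averages to 0.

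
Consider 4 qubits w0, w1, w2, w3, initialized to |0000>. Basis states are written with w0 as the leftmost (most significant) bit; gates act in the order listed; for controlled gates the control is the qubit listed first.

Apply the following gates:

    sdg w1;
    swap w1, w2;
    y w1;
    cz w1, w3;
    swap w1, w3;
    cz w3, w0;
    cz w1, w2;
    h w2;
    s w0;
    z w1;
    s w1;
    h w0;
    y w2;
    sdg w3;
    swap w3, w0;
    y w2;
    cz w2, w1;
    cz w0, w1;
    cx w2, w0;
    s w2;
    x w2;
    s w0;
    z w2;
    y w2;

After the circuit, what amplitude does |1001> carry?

The amplitude on |1001> is -1/2.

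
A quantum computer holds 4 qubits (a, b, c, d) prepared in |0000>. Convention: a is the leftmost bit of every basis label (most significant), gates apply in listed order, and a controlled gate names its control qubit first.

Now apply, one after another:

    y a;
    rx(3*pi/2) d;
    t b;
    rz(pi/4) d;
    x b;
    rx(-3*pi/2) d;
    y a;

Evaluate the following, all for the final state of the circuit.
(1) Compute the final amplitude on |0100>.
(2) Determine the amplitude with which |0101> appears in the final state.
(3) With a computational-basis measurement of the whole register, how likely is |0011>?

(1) The amplitude on |0100> is sqrt(sqrt(2) + 2)/2.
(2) The final state's coefficient on |0101> equals (-exp(3*I*pi/4) + I)*exp(7*I*pi/8)/2.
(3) A full measurement returns |0011> with probability 0.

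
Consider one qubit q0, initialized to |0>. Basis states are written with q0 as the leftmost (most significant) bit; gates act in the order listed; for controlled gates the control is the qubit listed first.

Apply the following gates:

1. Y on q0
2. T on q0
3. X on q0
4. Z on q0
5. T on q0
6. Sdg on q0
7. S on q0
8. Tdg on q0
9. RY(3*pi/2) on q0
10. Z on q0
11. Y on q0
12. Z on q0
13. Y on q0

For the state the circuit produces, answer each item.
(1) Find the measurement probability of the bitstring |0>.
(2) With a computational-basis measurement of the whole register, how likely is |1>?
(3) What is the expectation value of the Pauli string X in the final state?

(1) Outcome |0> occurs with probability 1/2. Key observation: the block from step 5 through step 8 cancels to the identity and can be dropped.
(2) Outcome |1> occurs with probability 1/2.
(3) The expectation value of X is -1.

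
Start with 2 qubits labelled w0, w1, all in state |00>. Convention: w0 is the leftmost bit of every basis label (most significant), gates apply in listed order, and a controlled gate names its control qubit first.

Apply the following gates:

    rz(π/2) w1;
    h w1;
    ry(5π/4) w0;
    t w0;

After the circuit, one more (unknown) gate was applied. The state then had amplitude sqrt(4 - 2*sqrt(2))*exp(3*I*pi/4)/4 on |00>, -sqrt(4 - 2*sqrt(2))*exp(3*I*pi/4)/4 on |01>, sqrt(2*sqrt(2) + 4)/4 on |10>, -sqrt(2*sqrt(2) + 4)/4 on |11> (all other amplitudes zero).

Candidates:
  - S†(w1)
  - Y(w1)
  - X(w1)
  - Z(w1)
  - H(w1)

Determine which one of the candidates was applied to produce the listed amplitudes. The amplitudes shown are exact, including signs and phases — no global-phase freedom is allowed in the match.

The unique candidate consistent with the amplitudes is Z(w1).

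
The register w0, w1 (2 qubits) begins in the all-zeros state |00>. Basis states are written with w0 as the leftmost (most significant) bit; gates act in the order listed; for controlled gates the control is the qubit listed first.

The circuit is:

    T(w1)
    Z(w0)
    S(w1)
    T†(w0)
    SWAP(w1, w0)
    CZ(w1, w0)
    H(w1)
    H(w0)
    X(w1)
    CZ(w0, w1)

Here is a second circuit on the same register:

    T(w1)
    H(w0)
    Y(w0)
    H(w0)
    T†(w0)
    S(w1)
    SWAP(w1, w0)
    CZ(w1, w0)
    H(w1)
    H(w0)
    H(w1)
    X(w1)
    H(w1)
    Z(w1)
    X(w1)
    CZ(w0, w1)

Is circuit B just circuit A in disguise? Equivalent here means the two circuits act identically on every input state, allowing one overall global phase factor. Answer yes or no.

No, they are not equivalent — no single phase factor reconciles the two unitaries.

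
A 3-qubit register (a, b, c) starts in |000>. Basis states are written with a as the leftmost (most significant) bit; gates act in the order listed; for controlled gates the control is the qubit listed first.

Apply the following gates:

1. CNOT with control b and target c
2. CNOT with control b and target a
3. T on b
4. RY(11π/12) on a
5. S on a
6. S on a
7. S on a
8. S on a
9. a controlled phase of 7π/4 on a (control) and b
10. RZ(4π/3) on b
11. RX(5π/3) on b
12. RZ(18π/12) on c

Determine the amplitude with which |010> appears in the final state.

The final state's coefficient on |010> equals (-sqrt(6 - 3*sqrt(2))/8 + sqrt(sqrt(2) + 2)/8)*exp(I*pi/12). Key observation: gates 5-8 undo each other exactly, leaving only the rest of the circuit to track.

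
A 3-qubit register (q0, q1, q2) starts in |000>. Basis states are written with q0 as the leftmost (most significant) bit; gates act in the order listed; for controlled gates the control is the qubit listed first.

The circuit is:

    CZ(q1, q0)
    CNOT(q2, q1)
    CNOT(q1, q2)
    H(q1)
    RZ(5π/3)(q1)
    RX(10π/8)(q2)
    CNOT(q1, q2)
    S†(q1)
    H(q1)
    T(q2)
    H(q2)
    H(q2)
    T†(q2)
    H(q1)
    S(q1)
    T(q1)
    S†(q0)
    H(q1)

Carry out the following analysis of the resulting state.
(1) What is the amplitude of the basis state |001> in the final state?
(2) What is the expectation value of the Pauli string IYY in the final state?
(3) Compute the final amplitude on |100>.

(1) The amplitude on |001> is sqrt(2 - sqrt(2))*exp(I*pi/12)/4 + sqrt(sqrt(2) + 2)*exp(2*I*pi/3)/4. Key observation: the block from step 8 through step 15 cancels to the identity and can be dropped.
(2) The observable IYY averages to -sqrt(3)/4 - 1/4.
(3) The amplitude on |100> is 0.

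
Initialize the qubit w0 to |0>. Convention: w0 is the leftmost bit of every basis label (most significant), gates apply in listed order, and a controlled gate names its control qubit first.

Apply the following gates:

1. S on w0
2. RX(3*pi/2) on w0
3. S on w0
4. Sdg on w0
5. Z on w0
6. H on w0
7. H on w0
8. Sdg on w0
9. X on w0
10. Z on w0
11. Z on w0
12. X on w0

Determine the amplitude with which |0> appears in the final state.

|0> carries amplitude -sqrt(2)/2 in the final state. Key observation: steps 9-12 multiply out to the identity, so the circuit reduces to the remaining gates.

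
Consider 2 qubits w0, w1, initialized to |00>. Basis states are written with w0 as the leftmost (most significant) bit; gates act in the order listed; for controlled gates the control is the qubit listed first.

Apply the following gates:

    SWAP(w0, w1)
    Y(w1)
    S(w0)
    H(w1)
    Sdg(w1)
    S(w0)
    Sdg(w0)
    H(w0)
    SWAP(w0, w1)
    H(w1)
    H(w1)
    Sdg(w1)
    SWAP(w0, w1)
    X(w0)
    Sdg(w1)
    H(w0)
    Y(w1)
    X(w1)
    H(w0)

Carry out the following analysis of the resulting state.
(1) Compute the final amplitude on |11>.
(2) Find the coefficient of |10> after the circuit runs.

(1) The final state's coefficient on |11> equals 1/2. Key observation: the block from step 6 through step 7 cancels to the identity and can be dropped.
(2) The final state's coefficient on |10> equals -1/2.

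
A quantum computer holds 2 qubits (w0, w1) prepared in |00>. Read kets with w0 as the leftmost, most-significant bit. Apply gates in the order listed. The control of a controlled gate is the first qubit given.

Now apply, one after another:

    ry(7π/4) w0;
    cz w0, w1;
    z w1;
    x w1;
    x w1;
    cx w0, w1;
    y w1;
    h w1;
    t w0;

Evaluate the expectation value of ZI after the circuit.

The observable ZI averages to sqrt(2)/2.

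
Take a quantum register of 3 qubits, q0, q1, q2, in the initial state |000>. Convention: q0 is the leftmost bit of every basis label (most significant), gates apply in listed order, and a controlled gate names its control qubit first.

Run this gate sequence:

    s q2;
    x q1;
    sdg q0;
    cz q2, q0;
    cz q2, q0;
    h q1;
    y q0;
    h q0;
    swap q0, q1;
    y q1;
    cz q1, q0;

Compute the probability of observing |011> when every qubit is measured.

Outcome |011> occurs with probability 0.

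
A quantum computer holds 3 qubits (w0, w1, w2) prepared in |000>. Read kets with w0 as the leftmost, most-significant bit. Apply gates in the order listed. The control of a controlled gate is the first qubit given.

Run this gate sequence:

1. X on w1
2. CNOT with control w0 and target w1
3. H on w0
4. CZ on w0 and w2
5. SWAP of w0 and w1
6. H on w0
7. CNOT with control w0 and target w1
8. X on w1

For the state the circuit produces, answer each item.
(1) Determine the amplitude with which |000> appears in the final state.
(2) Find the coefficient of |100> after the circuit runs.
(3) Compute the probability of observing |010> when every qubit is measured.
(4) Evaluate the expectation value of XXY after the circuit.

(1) The final state's coefficient on |000> equals 1/2.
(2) |100> carries amplitude -1/2 in the final state.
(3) A full measurement returns |010> with probability 1/4.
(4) The observable XXY averages to 0.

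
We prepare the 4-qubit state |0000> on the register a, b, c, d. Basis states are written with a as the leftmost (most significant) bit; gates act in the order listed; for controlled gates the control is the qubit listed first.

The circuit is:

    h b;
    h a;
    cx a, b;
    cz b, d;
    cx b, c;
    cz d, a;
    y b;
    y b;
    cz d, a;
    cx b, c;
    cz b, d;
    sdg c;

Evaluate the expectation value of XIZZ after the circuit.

The expectation value of XIZZ is 1. Key observation: steps 4-11 multiply out to the identity, so the circuit reduces to the remaining gates.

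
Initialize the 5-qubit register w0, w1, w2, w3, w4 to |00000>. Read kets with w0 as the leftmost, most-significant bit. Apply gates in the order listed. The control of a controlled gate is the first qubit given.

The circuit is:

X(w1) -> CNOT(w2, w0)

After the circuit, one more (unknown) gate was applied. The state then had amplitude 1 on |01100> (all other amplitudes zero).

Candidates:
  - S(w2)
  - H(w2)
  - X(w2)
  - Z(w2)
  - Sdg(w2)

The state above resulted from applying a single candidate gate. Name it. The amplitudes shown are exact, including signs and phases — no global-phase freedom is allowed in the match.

The applied gate was X(w2).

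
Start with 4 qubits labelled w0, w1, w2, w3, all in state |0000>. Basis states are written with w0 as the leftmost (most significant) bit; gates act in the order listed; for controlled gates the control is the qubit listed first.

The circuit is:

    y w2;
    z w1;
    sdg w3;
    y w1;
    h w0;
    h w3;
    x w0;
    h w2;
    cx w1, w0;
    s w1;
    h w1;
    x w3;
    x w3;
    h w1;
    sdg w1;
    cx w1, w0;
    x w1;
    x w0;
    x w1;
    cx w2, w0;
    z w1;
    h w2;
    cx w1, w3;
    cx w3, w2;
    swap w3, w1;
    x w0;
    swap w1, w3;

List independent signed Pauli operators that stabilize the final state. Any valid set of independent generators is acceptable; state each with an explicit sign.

One valid set of independent stabilizer generators is +XIII, +IIXX, -IZII, -IIZZ (any independent generating set of the same group is equally correct).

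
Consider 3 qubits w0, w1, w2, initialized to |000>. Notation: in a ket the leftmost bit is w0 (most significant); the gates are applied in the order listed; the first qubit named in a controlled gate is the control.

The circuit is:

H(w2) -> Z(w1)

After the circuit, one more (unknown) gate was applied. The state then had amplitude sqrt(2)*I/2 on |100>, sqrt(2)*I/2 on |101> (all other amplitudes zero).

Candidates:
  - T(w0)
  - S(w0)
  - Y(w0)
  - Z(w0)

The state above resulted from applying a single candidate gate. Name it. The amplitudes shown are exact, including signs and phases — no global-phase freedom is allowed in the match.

The unique candidate consistent with the amplitudes is Y(w0).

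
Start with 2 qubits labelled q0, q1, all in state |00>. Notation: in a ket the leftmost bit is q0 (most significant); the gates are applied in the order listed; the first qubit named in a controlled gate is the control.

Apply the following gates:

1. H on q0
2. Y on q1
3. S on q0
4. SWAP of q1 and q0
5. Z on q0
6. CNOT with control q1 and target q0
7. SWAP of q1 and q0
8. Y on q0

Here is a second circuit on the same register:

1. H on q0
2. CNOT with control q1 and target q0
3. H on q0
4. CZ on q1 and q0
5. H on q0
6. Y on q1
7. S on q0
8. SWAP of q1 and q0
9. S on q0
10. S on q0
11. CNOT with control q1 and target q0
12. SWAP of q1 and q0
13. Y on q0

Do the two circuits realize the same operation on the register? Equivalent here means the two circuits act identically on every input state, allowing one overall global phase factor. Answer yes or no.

Yes — the two circuits implement the same unitary up to a global phase.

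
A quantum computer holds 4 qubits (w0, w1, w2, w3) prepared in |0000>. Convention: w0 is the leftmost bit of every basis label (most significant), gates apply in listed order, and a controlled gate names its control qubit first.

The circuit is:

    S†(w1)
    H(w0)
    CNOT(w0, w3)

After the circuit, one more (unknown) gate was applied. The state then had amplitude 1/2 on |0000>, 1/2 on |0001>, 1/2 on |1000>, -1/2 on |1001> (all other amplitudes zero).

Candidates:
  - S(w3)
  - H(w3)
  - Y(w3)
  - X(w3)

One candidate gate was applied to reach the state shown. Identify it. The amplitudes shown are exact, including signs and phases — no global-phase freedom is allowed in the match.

The applied gate was H(w3).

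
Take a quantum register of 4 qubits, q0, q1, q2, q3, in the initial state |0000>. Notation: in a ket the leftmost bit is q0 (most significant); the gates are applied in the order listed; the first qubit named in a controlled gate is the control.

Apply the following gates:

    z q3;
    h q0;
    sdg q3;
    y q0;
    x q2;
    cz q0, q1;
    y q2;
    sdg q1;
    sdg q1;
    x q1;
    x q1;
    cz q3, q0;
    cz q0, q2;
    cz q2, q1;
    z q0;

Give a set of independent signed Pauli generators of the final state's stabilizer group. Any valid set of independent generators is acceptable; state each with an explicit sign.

The final state is stabilized by the group generated by +XIII, +IZII, +IIZI, +IIIZ; other independent generating sets are equally valid.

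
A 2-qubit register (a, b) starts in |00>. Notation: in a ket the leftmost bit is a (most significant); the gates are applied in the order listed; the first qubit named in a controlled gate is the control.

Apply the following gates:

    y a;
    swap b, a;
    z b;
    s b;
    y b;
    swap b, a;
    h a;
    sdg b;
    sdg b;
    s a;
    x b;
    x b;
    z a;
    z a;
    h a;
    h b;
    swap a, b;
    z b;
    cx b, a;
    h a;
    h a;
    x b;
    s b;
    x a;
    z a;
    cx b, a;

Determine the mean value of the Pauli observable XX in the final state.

In the final state, XX has expectation 1.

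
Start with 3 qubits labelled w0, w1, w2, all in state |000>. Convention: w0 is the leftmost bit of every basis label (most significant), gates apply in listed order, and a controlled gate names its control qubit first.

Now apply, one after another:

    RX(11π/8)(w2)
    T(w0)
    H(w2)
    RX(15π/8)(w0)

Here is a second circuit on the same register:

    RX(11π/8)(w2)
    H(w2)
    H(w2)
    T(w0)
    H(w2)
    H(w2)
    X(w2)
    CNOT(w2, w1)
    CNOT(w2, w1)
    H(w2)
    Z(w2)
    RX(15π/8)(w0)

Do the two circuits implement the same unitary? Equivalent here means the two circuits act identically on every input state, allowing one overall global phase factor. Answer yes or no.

Yes: on every input state the two circuits agree up to one overall phase factor.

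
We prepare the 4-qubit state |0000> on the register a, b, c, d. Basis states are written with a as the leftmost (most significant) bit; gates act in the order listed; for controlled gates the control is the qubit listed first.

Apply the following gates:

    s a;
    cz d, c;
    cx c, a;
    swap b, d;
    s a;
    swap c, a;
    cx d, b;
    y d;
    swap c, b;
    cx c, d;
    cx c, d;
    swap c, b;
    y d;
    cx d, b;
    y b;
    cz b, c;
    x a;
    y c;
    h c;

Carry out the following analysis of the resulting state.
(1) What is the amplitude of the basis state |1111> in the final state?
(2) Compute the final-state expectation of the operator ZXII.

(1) The amplitude on |1111> is 0.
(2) In the final state, ZXII has expectation 0.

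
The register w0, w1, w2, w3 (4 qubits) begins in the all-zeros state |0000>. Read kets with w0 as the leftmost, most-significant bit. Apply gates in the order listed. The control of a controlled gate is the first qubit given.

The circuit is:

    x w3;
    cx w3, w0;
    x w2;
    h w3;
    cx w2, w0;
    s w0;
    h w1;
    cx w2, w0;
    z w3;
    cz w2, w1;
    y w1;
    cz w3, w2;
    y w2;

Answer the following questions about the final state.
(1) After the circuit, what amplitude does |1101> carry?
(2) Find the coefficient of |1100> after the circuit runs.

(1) The final state's coefficient on |1101> equals -1/2.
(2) The final state's coefficient on |1100> equals 1/2.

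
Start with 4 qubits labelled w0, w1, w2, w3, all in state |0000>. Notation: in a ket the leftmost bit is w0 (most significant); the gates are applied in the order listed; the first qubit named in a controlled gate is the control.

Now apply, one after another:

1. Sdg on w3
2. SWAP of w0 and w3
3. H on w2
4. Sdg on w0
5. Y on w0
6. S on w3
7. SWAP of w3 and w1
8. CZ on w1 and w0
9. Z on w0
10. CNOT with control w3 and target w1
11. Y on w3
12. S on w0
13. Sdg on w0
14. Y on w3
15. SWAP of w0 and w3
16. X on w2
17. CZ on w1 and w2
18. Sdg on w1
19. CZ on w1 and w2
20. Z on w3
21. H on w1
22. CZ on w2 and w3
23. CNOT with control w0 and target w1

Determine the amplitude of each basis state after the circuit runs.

The final amplitudes are I/2 on |0001>, -I/2 on |0011>, I/2 on |0101>, -I/2 on |0111>, and 0 on every other basis state. Key observation: the block from step 11 through step 14 cancels to the identity and can be dropped.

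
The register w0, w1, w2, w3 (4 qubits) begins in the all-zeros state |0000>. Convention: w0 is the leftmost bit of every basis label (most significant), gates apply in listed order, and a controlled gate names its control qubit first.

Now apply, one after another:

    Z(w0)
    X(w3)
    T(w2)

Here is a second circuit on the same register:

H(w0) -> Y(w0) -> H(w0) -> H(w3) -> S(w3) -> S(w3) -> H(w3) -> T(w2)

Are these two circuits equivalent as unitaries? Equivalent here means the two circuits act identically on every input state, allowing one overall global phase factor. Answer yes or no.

No: there is an input state on which the two circuits produce genuinely different outputs (not merely differing by a phase).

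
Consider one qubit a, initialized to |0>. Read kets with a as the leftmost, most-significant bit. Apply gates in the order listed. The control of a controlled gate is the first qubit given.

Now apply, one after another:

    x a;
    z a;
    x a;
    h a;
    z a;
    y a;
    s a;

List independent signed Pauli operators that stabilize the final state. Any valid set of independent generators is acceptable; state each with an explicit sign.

One valid set of independent stabilizer generators is +Y (any independent generating set of the same group is equally correct).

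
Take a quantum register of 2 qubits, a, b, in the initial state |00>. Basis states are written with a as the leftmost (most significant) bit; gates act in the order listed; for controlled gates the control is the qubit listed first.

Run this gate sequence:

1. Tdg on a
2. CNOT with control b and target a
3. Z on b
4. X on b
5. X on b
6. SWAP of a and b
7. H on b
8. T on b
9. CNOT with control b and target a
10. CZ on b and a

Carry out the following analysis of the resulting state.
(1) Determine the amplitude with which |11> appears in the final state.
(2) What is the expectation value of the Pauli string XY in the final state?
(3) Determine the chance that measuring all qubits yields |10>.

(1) |11> carries amplitude -sqrt(2)*exp(I*pi/4)/2 in the final state. Key observation: gates 4-5 undo each other exactly, leaving only the rest of the circuit to track.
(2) The expectation value of XY is -sqrt(2)/2.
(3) The probability of measuring |10> is 0.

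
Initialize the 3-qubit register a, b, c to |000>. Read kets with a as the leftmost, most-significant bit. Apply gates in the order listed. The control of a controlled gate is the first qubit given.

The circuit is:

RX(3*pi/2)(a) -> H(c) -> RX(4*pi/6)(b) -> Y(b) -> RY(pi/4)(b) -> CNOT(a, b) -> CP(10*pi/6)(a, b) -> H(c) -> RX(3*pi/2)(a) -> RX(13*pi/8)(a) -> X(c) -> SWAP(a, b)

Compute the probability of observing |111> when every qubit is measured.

The probability of measuring |111> is -sqrt(2)*sin(3*pi/16)*cos(3*pi/16)/8 + sin(3*pi/16)**2/4 + cos(3*pi/16)**2/4 - sqrt(3)*I*exp(I*pi/3)*cos(3*pi/16)**2/16 + sqrt(1/2 - sqrt(2)/4)*sqrt(sqrt(2)/4 + 1/2)*exp(-I*pi/3)*cos(3*pi/16)**2/8 - sqrt(3)*I*exp(-I*pi/3)*sin(3*pi/16)**2/16 - sqrt(1/2 - sqrt(2)/4)*sqrt(sqrt(2)/4 + 1/2)*exp(I*pi/3)*sin(3*pi/16)**2/8 - sqrt(1/2 - sqrt(2)/4)*sqrt(sqrt(2)/4 + 1/2)*exp(-I*pi/3)*sin(3*pi/16)**2/8 + sqrt(3)*I*exp(I*pi/3)*sin(3*pi/16)**2/16 + sqrt(1/2 - sqrt(2)/4)*sqrt(sqrt(2)/4 + 1/2)*exp(I*pi/3)*cos(3*pi/16)**2/8 + sqrt(3)*I*exp(-I*pi/3)*cos(3*pi/16)**2/16.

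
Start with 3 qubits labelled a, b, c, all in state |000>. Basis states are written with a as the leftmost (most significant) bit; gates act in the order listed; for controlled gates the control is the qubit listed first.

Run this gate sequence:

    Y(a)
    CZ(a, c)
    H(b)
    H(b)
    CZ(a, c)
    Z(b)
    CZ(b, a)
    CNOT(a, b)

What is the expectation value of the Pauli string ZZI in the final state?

The expectation value of ZZI is 1. Key observation: gates 2-5 undo each other exactly, leaving only the rest of the circuit to track.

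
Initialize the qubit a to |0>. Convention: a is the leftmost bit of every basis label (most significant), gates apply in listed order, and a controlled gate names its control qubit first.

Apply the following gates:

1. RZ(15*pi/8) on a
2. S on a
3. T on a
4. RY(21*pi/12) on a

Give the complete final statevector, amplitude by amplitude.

After the circuit, the state carries amplitude sqrt(sqrt(2) + 2)*exp(I*pi/16)/2 on |0>, -sqrt(2 - sqrt(2))*exp(I*pi/16)/2 on |1>.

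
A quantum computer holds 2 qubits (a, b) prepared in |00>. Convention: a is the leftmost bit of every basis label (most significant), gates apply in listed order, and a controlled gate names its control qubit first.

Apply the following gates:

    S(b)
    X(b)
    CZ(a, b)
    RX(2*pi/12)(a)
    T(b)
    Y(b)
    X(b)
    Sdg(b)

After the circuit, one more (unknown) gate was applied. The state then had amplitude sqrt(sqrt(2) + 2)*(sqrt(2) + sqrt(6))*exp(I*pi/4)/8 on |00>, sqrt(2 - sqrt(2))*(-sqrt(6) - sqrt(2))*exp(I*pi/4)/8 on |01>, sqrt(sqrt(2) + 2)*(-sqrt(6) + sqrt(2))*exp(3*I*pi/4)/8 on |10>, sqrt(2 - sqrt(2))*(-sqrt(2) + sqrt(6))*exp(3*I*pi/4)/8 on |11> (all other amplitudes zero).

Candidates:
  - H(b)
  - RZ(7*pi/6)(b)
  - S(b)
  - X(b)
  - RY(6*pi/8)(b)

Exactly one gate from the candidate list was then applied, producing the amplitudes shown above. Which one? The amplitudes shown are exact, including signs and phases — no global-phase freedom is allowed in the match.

It was RY(6*pi/8)(b) that produced the state shown.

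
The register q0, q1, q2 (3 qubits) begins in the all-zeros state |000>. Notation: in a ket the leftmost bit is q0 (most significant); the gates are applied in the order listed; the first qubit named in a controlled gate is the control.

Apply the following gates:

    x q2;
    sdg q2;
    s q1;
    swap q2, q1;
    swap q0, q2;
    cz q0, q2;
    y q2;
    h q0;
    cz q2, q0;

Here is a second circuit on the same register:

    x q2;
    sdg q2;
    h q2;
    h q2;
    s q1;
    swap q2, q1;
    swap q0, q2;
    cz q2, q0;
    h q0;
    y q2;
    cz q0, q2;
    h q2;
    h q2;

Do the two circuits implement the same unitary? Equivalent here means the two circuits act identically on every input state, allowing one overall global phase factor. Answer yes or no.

Yes: on every input state the two circuits agree up to one overall phase factor.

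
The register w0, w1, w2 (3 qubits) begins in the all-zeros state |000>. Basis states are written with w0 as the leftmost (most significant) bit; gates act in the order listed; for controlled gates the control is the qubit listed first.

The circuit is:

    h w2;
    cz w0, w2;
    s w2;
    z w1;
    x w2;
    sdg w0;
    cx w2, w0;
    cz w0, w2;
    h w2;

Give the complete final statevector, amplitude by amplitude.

After the circuit, the state carries amplitude I/2 on |000>, I/2 on |001>, 0 on |010>, 0 on |011>, -1/2 on |100>, 1/2 on |101>, 0 on |110>, 0 on |111>.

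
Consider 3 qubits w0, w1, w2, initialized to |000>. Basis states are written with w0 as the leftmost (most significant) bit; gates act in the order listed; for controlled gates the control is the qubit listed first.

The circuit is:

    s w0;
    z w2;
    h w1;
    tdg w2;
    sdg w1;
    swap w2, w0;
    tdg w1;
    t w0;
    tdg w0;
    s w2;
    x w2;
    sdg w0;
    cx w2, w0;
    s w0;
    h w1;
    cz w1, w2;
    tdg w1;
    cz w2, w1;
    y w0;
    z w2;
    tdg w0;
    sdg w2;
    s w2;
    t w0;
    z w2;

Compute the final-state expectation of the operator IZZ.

In the final state, IZZ has expectation sqrt(2)/2. Key observation: gates 20-25 undo each other exactly, leaving only the rest of the circuit to track.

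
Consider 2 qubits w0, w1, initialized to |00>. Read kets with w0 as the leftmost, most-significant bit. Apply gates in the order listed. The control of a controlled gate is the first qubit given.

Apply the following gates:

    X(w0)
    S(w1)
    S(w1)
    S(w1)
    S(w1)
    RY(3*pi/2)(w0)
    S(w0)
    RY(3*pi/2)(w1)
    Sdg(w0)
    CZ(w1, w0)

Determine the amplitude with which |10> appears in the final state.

|10> carries amplitude 1/2 in the final state.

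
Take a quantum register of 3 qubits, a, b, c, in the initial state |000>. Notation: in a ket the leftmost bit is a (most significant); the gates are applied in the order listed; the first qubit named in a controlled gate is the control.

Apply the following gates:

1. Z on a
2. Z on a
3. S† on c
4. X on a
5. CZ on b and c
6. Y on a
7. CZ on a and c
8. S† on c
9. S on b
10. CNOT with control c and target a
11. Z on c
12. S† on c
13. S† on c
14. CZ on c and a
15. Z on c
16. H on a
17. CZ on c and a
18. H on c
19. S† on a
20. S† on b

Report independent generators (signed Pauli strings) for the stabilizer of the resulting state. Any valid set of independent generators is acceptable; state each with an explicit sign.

The final state is stabilized by the group generated by -YII, +IIX, +IZI; other independent generating sets are equally valid.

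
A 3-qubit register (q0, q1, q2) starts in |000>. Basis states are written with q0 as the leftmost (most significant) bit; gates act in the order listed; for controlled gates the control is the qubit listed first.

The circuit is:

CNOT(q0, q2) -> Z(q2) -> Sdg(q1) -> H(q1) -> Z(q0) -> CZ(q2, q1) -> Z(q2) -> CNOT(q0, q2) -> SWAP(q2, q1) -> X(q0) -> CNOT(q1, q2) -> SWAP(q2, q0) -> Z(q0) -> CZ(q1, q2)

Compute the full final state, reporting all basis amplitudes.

The resulting statevector has amplitude sqrt(2)/2 on |001>, -sqrt(2)/2 on |101>, and 0 on every other basis state.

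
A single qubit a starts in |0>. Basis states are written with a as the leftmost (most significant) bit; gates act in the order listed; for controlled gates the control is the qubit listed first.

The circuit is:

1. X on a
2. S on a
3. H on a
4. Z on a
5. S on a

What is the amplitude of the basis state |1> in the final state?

The amplitude on |1> is -sqrt(2)/2.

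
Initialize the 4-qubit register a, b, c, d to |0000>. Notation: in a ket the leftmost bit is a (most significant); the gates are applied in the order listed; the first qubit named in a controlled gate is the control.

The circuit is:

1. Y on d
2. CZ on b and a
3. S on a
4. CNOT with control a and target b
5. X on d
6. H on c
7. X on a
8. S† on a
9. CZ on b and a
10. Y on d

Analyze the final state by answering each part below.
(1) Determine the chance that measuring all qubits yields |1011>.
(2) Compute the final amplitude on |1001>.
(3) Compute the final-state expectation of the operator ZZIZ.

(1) The probability of measuring |1011> is 1/2.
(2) The amplitude on |1001> is sqrt(2)*I/2.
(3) In the final state, ZZIZ has expectation 1.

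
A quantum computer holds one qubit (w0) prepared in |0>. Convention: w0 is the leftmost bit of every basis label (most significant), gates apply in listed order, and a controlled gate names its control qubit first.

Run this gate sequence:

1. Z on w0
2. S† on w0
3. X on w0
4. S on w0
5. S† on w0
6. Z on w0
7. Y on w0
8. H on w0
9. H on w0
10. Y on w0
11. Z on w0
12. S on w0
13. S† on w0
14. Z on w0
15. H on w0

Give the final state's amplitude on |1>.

The amplitude on |1> is sqrt(2)/2.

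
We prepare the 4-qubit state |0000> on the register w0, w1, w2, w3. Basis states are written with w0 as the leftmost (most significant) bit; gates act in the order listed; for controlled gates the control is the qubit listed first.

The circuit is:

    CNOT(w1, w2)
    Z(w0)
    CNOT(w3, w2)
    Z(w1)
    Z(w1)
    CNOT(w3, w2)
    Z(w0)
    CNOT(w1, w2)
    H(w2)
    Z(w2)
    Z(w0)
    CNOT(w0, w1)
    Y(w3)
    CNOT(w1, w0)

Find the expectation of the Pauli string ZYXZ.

In the final state, ZYXZ has expectation 0. Key observation: gates 1-8 undo each other exactly, leaving only the rest of the circuit to track.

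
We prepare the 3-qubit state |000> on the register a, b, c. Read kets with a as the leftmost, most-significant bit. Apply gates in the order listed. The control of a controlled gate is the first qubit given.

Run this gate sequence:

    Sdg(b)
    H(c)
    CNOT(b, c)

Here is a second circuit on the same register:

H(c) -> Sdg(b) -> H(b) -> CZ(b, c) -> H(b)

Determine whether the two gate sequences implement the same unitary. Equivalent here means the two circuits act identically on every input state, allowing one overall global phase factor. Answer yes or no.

No — the two circuits implement different unitaries, even allowing a global phase.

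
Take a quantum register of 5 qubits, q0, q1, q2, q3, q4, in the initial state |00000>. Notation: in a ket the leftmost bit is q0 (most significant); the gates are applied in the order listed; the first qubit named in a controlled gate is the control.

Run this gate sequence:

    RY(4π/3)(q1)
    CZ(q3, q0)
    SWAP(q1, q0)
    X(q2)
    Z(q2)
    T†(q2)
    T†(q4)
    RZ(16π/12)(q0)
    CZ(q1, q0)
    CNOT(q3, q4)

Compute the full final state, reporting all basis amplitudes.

The resulting statevector has amplitude -exp(I*pi/12)/2 on |00100>, -sqrt(3)*exp(5*I*pi/12)/2 on |10100>, and 0 on every other basis state.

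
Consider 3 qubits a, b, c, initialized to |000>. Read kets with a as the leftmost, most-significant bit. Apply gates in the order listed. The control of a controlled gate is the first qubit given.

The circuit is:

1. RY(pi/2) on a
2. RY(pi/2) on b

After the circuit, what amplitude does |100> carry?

|100> carries amplitude 1/2 in the final state.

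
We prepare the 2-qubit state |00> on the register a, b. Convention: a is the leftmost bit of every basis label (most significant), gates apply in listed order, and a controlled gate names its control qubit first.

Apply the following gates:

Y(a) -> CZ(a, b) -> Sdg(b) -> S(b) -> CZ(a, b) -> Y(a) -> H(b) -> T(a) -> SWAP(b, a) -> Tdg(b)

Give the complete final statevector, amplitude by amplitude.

After the circuit, the state carries amplitude sqrt(2)/2 on |00>, 0 on |01>, sqrt(2)/2 on |10>, 0 on |11>. Key observation: the block from step 1 through step 6 cancels to the identity and can be dropped.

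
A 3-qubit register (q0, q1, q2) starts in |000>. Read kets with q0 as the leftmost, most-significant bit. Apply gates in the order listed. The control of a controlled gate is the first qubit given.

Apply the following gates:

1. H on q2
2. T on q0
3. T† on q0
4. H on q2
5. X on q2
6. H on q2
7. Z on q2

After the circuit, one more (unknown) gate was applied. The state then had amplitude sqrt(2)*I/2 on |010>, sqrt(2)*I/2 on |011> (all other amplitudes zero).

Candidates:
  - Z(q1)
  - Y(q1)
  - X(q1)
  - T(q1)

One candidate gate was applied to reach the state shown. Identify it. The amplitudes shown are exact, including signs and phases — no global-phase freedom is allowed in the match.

It was Y(q1) that produced the state shown. Key observation: steps 4-7 multiply out to the identity, so the circuit reduces to the remaining gates.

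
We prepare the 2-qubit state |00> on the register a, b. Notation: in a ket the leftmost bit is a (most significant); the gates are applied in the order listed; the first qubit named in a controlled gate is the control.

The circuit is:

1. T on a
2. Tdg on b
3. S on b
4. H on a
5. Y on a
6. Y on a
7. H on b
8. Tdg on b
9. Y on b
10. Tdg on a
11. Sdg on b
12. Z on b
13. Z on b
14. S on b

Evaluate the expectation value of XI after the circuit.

In the final state, XI has expectation sqrt(2)/2. Key observation: gates 11-14 undo each other exactly, leaving only the rest of the circuit to track.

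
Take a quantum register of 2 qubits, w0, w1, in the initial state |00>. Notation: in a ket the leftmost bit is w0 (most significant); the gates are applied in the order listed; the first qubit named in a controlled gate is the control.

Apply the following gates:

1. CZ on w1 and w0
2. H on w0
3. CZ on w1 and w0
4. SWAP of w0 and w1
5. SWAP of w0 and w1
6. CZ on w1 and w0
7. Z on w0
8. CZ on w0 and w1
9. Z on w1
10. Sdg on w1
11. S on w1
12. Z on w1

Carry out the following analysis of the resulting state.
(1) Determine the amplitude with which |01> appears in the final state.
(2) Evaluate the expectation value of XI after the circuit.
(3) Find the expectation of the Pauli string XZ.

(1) |01> carries amplitude 0 in the final state. Key observation: steps 9-12 multiply out to the identity, so the circuit reduces to the remaining gates.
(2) The expectation value of XI is -1.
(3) The expectation value of XZ is -1.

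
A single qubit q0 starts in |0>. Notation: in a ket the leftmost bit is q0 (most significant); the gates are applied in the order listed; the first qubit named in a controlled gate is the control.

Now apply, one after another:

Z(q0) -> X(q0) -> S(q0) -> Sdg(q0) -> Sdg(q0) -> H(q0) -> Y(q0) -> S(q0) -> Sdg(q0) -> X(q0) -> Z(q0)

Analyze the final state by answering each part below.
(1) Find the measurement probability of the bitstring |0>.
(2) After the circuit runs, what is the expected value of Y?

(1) The probability of measuring |0> is 1/2.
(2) The observable Y averages to 0.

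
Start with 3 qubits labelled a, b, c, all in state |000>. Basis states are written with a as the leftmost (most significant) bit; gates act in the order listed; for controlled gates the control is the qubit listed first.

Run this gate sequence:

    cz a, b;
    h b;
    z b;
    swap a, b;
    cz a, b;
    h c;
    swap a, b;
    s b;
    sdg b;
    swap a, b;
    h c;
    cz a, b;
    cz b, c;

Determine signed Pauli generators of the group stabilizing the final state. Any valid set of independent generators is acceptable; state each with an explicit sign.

The stabilizer group can be generated by -XII, +IZI, +IIZ, among other valid generating sets. Key observation: the block from step 5 through step 12 cancels to the identity and can be dropped.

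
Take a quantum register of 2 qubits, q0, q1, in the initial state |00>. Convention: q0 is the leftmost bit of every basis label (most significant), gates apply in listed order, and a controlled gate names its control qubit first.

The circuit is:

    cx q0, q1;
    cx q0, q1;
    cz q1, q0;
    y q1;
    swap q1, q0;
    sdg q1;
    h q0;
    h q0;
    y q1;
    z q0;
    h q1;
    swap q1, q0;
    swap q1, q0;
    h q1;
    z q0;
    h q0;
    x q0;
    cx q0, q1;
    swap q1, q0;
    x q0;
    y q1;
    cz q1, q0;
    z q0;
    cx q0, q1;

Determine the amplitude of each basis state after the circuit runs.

The resulting statevector has amplitude 0 on |00>, sqrt(2)*I/2 on |01>, 0 on |10>, -sqrt(2)*I/2 on |11>.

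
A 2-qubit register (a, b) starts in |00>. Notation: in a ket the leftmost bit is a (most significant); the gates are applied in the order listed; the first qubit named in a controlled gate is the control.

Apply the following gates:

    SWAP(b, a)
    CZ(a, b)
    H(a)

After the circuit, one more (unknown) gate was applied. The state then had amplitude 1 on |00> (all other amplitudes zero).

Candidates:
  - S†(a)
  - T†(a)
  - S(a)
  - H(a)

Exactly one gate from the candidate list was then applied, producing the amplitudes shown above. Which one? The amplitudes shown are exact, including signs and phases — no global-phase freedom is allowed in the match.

It was H(a) that produced the state shown.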